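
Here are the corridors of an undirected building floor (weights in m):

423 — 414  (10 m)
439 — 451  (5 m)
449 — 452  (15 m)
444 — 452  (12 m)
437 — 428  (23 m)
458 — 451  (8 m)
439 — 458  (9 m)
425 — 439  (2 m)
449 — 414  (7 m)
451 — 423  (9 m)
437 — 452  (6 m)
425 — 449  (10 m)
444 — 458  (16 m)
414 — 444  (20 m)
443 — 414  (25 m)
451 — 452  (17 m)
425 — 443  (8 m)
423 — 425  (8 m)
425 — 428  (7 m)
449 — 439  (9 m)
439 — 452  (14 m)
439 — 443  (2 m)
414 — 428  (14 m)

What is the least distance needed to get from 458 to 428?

18 m

Enumerating some paths:
458–439–443–425–428: 9+2+8+7 = 26
458–439–425–428: 9+2+7 = 18
458–451–439–425–428: 8+5+2+7 = 22
The minimum is 18 m via 458–439–425–428.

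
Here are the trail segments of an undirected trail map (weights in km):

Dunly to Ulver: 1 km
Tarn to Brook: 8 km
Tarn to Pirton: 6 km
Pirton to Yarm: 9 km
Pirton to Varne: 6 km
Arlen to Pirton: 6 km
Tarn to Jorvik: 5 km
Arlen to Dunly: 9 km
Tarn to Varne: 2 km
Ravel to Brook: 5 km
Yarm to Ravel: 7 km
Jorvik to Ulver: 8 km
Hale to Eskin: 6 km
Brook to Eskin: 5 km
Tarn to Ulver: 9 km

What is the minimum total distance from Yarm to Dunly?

24 km

Candidate routes:
Yarm–Pirton–Tarn–Ulver–Dunly: 9+6+9+1 = 25
Yarm–Pirton–Varne–Tarn–Ulver–Dunly: 9+6+2+9+1 = 27
Yarm–Pirton–Arlen–Dunly: 9+6+9 = 24
The minimum is 24 km via Yarm–Pirton–Arlen–Dunly.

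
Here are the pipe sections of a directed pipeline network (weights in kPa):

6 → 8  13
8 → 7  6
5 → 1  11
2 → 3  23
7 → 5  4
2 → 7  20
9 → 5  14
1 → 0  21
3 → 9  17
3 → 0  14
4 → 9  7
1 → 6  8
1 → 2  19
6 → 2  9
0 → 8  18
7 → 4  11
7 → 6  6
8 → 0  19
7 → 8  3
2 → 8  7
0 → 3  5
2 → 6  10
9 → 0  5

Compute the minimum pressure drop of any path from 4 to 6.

40 kPa

Settle nodes by increasing distance from 4:
4: 0
9: 7  (via 4)
0: 12  (via 9)
3: 17  (via 0)
5: 21  (via 9)
8: 30  (via 0)
1: 32  (via 5)
7: 36  (via 8)
6: 40  (via 1)
Shortest route: 4 → 9 → 5 → 1 → 6 = 40 kPa.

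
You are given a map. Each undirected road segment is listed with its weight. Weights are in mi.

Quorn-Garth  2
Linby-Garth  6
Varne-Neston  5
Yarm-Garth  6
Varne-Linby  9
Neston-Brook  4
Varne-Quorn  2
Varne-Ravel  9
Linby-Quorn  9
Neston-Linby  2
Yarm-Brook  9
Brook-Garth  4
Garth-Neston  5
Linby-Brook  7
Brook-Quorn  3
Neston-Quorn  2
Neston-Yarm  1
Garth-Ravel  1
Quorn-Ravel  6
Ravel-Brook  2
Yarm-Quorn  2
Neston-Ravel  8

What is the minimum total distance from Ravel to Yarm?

Candidate routes:
Ravel - Garth - Quorn - Neston - Yarm: 1+2+2+1 = 6
Ravel - Garth - Quorn - Yarm: 1+2+2 = 5
Cheapest is Ravel - Garth - Quorn - Yarm at 5 mi.

5 mi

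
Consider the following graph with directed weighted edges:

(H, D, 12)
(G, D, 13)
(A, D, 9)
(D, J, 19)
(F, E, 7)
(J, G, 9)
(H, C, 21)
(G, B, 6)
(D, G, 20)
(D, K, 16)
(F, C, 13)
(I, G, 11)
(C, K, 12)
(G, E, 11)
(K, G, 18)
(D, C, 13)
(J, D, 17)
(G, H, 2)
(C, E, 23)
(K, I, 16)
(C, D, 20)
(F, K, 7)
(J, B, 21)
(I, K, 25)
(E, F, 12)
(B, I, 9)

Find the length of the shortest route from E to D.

Candidate routes:
E → F → K → G → D: 12+7+18+13 = 50
E → F → C → D: 12+13+20 = 45
Cheapest is E → F → C → D at 45.

45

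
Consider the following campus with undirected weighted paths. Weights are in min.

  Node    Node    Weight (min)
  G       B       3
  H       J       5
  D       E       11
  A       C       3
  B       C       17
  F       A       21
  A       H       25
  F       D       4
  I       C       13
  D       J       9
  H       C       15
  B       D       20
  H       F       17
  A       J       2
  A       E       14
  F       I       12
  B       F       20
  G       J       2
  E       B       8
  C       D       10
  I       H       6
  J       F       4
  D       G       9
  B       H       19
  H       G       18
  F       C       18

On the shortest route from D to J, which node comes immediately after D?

Candidate routes:
D–F–J: 4+4 = 8
D–G–J: 9+2 = 11
D–J: 9 = 9
The minimum is 8 min via D–F–J.
So from D the first move is to F.

F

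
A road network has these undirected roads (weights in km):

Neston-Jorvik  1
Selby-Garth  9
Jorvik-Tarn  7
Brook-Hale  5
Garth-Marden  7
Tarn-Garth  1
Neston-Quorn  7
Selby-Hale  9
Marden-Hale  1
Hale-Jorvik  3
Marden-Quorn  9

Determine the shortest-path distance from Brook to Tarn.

Running Dijkstra from Brook:
Brook: 0
Hale: 5  (via Brook)
Marden: 6  (via Hale)
Jorvik: 8  (via Hale)
Neston: 9  (via Jorvik)
Garth: 13  (via Marden)
Tarn: 14  (via Garth)
Shortest route: Brook–Hale–Marden–Garth–Tarn = 14 km.

14 km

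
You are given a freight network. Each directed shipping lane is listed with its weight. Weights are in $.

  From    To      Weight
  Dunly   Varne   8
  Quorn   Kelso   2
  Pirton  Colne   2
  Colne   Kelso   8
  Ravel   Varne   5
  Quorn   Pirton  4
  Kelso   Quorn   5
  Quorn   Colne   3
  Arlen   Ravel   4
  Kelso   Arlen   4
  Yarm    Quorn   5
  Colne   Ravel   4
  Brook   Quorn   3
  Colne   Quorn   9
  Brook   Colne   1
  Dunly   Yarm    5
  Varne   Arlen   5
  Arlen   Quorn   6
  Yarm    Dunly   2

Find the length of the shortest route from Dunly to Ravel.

$17

Running Dijkstra from Dunly:
Dunly: 0
Yarm: 5  (via Dunly)
Varne: 8  (via Dunly)
Quorn: 10  (via Yarm)
Kelso: 12  (via Quorn)
Colne: 13  (via Quorn)
Arlen: 13  (via Varne)
Pirton: 14  (via Quorn)
Ravel: 17  (via Colne)
Shortest route: Dunly → Yarm → Quorn → Colne → Ravel = $17.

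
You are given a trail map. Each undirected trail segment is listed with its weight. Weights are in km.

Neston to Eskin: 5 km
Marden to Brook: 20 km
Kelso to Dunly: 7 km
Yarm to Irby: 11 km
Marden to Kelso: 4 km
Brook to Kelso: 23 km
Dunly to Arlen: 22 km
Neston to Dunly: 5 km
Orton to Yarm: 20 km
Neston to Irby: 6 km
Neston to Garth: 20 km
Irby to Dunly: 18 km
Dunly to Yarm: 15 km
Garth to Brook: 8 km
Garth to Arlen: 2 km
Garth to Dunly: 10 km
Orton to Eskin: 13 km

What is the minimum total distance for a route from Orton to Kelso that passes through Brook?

64 km

Shortest Orton→Brook: Orton → Eskin → Neston → Dunly → Garth → Brook = 41
Best Brook to Kelso: Brook → Kelso costing 23
Total via Brook: 41 + 23 = 64 km.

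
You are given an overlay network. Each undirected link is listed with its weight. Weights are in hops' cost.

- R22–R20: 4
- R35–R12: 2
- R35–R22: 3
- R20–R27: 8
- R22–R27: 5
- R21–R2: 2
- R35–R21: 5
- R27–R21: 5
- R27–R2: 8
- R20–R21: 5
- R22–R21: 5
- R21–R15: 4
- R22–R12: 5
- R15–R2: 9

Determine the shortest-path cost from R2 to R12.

9 hops' cost

Running Dijkstra from R2:
R2: 0
R21: 2  (via R2)
R15: 6  (via R21)
R22: 7  (via R21)
R35: 7  (via R21)
R27: 7  (via R21)
R20: 7  (via R21)
R12: 9  (via R35)
Shortest route: R2 → R21 → R35 → R12 = 9 hops' cost.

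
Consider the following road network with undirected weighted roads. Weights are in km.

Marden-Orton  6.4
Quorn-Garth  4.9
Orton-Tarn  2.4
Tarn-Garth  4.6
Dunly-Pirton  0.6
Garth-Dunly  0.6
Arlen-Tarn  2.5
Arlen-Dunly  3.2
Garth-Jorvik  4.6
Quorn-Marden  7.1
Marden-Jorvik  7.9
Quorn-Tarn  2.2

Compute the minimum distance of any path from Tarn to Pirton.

Enumerating some paths:
Tarn–Quorn–Garth–Dunly–Pirton: 2.2+4.9+0.6+0.6 = 8.3
Tarn–Arlen–Dunly–Pirton: 2.5+3.2+0.6 = 6.3
Tarn–Garth–Dunly–Pirton: 4.6+0.6+0.6 = 5.8
Cheapest is Tarn–Garth–Dunly–Pirton at 5.8 km.

5.8 km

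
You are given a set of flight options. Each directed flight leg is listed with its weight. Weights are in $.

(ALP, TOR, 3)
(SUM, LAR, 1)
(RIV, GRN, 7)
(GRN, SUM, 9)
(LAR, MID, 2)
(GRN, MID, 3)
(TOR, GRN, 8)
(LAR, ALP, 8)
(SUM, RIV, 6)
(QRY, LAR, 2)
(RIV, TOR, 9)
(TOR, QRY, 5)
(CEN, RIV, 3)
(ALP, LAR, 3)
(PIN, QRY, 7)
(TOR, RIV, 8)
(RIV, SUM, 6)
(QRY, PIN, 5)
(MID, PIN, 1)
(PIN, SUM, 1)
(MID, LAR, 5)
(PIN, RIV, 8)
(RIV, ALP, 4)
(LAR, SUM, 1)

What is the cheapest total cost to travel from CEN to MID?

Candidate routes:
CEN → RIV → ALP → TOR → GRN → MID: 3+4+3+8+3 = 21
CEN → RIV → ALP → TOR → QRY → LAR → MID: 3+4+3+5+2+2 = 19
CEN → RIV → ALP → LAR → MID: 3+4+3+2 = 12
CEN → RIV → GRN → MID: 3+7+3 = 13
Cheapest is CEN → RIV → ALP → LAR → MID at $12.

$12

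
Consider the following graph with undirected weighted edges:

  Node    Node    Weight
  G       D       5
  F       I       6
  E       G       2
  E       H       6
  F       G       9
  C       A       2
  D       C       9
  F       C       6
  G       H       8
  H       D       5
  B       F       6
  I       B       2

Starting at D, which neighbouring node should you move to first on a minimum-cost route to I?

Candidate routes:
D - G - F - I: 5+9+6 = 20
D - G - F - B - I: 5+9+6+2 = 22
D - C - F - B - I: 9+6+6+2 = 23
D - C - F - I: 9+6+6 = 21
The minimum is 20 via D - G - F - I.
So from D the first move is to G.

G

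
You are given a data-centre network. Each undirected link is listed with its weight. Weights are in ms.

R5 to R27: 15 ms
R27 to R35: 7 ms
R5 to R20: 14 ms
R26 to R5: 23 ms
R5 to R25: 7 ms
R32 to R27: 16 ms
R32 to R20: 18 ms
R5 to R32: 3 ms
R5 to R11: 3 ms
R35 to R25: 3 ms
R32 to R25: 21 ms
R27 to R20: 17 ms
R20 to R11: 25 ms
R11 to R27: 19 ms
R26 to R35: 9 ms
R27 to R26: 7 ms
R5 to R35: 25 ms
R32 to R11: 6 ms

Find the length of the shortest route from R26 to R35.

9 ms

Running Dijkstra from R26:
R26: 0
R27: 7  (via R26)
R35: 9  (via R26)
Shortest route: R26–R35 = 9 ms.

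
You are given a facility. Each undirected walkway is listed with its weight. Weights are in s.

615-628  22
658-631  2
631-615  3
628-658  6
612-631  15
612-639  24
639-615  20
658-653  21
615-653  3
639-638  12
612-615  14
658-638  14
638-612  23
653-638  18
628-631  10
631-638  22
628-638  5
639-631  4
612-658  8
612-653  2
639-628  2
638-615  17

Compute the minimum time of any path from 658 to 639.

Candidate routes:
658 → 628 → 639: 6+2 = 8
658 → 631 → 639: 2+4 = 6
The minimum is 6 s via 658 → 631 → 639.

6 s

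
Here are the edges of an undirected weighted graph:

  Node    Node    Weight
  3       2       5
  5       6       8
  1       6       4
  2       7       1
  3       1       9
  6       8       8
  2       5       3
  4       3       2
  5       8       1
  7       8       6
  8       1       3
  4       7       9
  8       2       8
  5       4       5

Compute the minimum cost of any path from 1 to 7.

Shortest distances from 1:
1: 0
8: 3  (via 1)
5: 4  (via 8)
6: 4  (via 1)
2: 7  (via 5)
7: 8  (via 2)
Shortest route: 1 → 8 → 5 → 2 → 7 = 8.

8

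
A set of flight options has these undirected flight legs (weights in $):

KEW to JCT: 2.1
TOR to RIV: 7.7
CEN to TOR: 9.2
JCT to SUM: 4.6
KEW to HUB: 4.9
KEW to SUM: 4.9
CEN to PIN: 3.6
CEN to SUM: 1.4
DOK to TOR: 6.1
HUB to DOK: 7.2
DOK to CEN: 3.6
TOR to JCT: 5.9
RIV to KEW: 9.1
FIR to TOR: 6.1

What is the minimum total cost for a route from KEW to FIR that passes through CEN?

Shortest KEW→CEN: KEW → SUM → CEN = 6.3
Shortest CEN→FIR: CEN → TOR → FIR = 15.3
Total via CEN: 6.3 + 15.3 = $21.6.

$21.6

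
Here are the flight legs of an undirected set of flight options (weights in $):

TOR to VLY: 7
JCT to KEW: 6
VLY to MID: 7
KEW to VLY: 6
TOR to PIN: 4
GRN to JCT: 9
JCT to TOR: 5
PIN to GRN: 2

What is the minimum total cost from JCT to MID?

Enumerating some paths:
JCT–TOR–VLY–MID: 5+7+7 = 19
JCT–GRN–PIN–TOR–VLY–MID: 9+2+4+7+7 = 29
Cheapest is JCT–TOR–VLY–MID at $19.

$19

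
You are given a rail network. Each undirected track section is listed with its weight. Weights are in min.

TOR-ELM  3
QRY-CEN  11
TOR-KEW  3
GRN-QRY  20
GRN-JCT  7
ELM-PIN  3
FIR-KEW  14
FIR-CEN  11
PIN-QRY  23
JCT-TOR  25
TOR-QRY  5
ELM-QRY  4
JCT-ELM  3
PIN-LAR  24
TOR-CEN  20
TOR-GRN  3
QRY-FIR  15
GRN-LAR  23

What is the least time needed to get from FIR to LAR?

Settle nodes by increasing distance from FIR:
FIR: 0
CEN: 11  (via FIR)
KEW: 14  (via FIR)
QRY: 15  (via FIR)
TOR: 17  (via KEW)
ELM: 19  (via QRY)
GRN: 20  (via TOR)
JCT: 22  (via ELM)
PIN: 22  (via ELM)
LAR: 43  (via GRN)
Shortest route: FIR → KEW → TOR → GRN → LAR = 43 min.

43 min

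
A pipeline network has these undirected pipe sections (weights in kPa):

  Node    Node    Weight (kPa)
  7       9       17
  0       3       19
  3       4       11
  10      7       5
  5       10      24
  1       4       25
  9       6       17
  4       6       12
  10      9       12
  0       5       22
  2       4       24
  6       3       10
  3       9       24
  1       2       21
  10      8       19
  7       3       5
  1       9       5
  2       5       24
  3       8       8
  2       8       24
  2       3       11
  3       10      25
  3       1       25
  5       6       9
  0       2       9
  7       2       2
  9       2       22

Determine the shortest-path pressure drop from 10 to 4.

21 kPa

Running Dijkstra from 10:
10: 0
7: 5  (via 10)
2: 7  (via 7)
3: 10  (via 7)
9: 12  (via 10)
0: 16  (via 2)
1: 17  (via 9)
8: 18  (via 3)
6: 20  (via 3)
4: 21  (via 3)
Shortest route: 10 → 7 → 3 → 4 = 21 kPa.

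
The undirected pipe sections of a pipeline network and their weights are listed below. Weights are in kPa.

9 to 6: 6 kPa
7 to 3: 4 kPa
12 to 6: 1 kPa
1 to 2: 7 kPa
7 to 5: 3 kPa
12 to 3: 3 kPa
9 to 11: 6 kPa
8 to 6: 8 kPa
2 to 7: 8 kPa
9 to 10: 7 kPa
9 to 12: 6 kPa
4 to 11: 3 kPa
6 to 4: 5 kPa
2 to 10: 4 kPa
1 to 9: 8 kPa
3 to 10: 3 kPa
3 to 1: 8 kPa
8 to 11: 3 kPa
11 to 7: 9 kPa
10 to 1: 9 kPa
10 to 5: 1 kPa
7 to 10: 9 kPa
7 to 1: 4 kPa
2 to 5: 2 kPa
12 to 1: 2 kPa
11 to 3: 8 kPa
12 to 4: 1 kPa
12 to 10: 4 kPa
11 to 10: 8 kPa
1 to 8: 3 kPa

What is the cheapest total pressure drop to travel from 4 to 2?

Candidate routes:
4 - 12 - 3 - 10 - 5 - 2: 1+3+3+1+2 = 10
4 - 12 - 10 - 2: 1+4+4 = 9
4 - 12 - 10 - 5 - 2: 1+4+1+2 = 8
The minimum is 8 kPa via 4 - 12 - 10 - 5 - 2.

8 kPa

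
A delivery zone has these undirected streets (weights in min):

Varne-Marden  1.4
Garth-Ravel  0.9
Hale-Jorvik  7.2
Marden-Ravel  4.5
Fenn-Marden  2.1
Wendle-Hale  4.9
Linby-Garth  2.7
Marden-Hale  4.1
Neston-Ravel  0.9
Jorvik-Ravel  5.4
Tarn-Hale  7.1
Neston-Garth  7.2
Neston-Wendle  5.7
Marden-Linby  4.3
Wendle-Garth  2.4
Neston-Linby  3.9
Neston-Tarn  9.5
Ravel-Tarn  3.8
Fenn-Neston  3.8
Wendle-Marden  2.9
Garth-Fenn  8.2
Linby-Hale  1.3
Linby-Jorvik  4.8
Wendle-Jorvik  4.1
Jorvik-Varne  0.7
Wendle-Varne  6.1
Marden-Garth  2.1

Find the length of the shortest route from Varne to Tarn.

8.2 min

Running Dijkstra from Varne:
Varne: 0
Jorvik: 0.7  (via Varne)
Marden: 1.4  (via Varne)
Garth: 3.5  (via Marden)
Fenn: 3.5  (via Marden)
Wendle: 4.3  (via Marden)
Ravel: 4.4  (via Garth)
Neston: 5.3  (via Ravel)
Hale: 5.5  (via Marden)
Linby: 5.5  (via Jorvik)
Tarn: 8.2  (via Ravel)
Shortest route: Varne–Marden–Garth–Ravel–Tarn = 8.2 min.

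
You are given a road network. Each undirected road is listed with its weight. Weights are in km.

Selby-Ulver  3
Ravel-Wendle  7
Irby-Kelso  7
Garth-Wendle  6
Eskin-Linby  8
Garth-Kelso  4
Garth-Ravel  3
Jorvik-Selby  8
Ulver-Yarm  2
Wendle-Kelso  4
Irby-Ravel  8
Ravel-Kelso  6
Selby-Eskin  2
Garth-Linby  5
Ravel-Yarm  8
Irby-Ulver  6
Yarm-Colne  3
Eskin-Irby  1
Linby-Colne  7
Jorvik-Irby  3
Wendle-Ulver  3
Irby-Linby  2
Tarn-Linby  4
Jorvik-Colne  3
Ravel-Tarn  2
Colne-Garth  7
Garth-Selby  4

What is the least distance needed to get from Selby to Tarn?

Shortest distances from Selby:
Selby: 0
Eskin: 2  (via Selby)
Ulver: 3  (via Selby)
Irby: 3  (via Eskin)
Garth: 4  (via Selby)
Yarm: 5  (via Ulver)
Linby: 5  (via Irby)
Jorvik: 6  (via Irby)
Wendle: 6  (via Ulver)
Ravel: 7  (via Garth)
Kelso: 8  (via Garth)
Colne: 8  (via Yarm)
Tarn: 9  (via Linby)
Shortest route: Selby → Eskin → Irby → Linby → Tarn = 9 km.

9 km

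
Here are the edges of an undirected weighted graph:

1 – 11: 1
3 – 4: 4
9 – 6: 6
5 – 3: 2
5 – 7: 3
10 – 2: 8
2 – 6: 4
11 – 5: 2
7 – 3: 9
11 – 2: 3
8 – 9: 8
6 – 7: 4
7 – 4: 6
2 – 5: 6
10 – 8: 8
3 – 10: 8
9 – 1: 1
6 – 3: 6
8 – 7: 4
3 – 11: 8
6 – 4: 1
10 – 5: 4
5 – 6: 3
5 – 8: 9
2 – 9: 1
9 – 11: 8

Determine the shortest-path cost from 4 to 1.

Candidate routes:
4–6–2–9–1: 1+4+1+1 = 7
4–3–5–11–1: 4+2+2+1 = 9
4–6–2–11–1: 1+4+3+1 = 9
4–6–9–1: 1+6+1 = 8
Cheapest is 4–6–2–9–1 at 7.

7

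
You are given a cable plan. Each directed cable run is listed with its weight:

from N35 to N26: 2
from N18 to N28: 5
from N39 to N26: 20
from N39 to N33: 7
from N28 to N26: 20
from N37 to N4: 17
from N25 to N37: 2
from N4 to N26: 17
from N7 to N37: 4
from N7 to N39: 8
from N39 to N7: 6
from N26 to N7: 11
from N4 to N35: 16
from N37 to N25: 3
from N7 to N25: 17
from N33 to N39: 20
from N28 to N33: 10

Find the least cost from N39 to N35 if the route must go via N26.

68

Shortest N39→N26: N39 → N26 = 20
Best N26 to N35: N26 → N7 → N37 → N4 → N35 costing 48
Total via N26: 20 + 48 = 68.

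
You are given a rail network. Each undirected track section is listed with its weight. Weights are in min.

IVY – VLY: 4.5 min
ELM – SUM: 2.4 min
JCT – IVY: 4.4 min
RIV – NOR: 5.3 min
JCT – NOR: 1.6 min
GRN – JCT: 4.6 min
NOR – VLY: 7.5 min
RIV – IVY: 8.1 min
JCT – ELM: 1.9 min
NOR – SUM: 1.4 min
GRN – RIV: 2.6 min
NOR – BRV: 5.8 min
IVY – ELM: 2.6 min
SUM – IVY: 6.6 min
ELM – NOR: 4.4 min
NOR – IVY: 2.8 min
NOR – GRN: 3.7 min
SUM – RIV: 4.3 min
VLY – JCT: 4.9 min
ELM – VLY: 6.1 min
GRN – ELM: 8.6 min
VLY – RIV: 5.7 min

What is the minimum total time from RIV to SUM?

Shortest distances from RIV:
RIV: 0
GRN: 2.6  (via RIV)
SUM: 4.3  (via RIV)
Shortest route: RIV–SUM = 4.3 min.

4.3 min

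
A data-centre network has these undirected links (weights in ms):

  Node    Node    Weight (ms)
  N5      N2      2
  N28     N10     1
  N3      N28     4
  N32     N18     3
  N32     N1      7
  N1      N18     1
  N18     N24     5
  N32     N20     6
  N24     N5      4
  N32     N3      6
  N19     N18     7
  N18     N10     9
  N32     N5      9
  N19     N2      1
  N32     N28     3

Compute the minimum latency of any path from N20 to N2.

Compare a few routes:
N20–N32–N5–N2: 6+9+2 = 17
N20–N32–N1–N18–N24–N5–N2: 6+7+1+5+4+2 = 25
N20–N32–N1–N18–N19–N2: 6+7+1+7+1 = 22
N20–N32–N18–N24–N5–N2: 6+3+5+4+2 = 20
The minimum is 17 ms via N20–N32–N5–N2.

17 ms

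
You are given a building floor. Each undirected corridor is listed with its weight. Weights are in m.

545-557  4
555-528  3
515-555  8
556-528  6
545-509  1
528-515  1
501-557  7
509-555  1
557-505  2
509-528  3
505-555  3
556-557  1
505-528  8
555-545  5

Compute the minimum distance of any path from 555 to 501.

Shortest distances from 555:
555: 0
509: 1  (via 555)
545: 2  (via 509)
505: 3  (via 555)
528: 3  (via 555)
515: 4  (via 528)
557: 5  (via 505)
556: 6  (via 557)
501: 12  (via 557)
Shortest route: 555–505–557–501 = 12 m.

12 m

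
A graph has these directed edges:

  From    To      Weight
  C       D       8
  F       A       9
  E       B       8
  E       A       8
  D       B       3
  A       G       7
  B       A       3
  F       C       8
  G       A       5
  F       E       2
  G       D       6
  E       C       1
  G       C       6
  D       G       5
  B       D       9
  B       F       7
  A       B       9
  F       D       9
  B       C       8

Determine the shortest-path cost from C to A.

Candidate routes:
C → D → B → A: 8+3+3 = 14
C → D → G → A: 8+5+5 = 18
Cheapest is C → D → B → A at 14.

14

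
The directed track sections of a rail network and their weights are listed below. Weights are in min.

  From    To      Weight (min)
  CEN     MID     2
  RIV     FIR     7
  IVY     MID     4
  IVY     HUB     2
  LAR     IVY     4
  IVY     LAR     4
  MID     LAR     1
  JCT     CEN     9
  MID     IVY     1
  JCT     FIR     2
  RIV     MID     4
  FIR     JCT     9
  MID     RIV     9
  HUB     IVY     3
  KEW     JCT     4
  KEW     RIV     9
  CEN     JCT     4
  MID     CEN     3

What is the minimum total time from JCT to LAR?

Shortest distances from JCT:
JCT: 0
FIR: 2  (via JCT)
CEN: 9  (via JCT)
MID: 11  (via CEN)
IVY: 12  (via MID)
LAR: 12  (via MID)
Shortest route: JCT → CEN → MID → LAR = 12 min.

12 min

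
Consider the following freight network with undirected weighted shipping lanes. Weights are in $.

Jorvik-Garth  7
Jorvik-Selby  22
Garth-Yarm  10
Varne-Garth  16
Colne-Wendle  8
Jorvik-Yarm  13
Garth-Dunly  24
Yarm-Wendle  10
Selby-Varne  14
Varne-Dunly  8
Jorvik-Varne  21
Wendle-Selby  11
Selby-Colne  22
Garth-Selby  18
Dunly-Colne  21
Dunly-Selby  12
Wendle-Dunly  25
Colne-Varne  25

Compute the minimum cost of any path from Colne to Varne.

$25

Settle nodes by increasing distance from Colne:
Colne: 0
Wendle: 8  (via Colne)
Yarm: 18  (via Wendle)
Selby: 19  (via Wendle)
Dunly: 21  (via Colne)
Varne: 25  (via Colne)
Shortest route: Colne → Varne = $25.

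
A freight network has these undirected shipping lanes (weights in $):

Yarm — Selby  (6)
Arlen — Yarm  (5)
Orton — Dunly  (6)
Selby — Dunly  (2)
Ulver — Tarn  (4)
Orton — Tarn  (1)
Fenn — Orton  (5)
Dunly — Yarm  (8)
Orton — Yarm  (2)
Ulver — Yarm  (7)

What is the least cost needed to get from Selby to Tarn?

Candidate routes:
Selby → Dunly → Yarm → Orton → Tarn: 2+8+2+1 = 13
Selby → Yarm → Ulver → Tarn: 6+7+4 = 17
Selby → Dunly → Orton → Tarn: 2+6+1 = 9
The minimum is $9 via Selby → Dunly → Orton → Tarn.

$9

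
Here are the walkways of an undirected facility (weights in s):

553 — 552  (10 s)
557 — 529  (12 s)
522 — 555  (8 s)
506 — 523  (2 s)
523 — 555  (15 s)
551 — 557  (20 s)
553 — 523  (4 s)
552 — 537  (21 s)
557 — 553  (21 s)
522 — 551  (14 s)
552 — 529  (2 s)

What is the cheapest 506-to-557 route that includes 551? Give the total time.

Best 506 to 551: 506 → 523 → 555 → 522 → 551 costing 39
Shortest 551→557: 551 → 557 = 20
Total via 551: 39 + 20 = 59 s.

59 s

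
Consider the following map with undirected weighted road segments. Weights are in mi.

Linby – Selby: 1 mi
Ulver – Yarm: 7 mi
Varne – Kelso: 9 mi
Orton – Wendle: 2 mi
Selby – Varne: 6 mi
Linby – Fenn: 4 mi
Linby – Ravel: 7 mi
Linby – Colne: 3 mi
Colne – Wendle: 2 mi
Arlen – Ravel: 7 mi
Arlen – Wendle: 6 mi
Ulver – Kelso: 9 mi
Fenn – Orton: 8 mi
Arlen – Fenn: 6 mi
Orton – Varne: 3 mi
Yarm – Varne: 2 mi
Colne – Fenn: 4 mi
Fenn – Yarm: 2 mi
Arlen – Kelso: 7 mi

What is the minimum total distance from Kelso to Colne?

Enumerating some paths:
Kelso–Arlen–Wendle–Colne: 7+6+2 = 15
Kelso–Varne–Orton–Wendle–Colne: 9+3+2+2 = 16
Cheapest is Kelso–Arlen–Wendle–Colne at 15 mi.

15 mi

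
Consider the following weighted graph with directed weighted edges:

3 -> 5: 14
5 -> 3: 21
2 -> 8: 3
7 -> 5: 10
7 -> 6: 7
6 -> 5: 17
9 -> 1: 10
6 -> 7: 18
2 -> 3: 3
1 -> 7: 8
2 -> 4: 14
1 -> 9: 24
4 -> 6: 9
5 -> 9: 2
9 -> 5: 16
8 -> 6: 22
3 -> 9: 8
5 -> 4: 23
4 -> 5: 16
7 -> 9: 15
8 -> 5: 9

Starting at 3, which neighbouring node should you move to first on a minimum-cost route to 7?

Compare a few routes:
3 - 5 - 9 - 1 - 7: 14+2+10+8 = 34
3 - 5 - 4 - 6 - 7: 14+23+9+18 = 64
3 - 9 - 1 - 7: 8+10+8 = 26
Cheapest is 3 - 9 - 1 - 7 at 26.
So from 3 the first move is to 9.

9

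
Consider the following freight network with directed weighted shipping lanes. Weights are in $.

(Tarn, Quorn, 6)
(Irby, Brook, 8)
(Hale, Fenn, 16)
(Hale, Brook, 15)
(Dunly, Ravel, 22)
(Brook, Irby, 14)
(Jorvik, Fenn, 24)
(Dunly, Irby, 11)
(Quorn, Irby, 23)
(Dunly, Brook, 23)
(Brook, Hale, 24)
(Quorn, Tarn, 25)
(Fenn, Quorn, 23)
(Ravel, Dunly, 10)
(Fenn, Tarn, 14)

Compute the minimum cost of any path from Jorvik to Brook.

$75

Shortest distances from Jorvik:
Jorvik: 0
Fenn: 24  (via Jorvik)
Tarn: 38  (via Fenn)
Quorn: 44  (via Tarn)
Irby: 67  (via Quorn)
Brook: 75  (via Irby)
Shortest route: Jorvik–Fenn–Tarn–Quorn–Irby–Brook = $75.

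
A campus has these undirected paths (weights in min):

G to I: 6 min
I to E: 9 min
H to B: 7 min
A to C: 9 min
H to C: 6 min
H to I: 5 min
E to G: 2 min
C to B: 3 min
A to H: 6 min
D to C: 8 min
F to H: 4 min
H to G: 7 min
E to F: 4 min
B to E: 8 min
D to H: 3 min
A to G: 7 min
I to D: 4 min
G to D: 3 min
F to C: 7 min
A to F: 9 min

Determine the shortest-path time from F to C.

7 min

Settle nodes by increasing distance from F:
F: 0
E: 4  (via F)
H: 4  (via F)
G: 6  (via E)
C: 7  (via F)
Shortest route: F–C = 7 min.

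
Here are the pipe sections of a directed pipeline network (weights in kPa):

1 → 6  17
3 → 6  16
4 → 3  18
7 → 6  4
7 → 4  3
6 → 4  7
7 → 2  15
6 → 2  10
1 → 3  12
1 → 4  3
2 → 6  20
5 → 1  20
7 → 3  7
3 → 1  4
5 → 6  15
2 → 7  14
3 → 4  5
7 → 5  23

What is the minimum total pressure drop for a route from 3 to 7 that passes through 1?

45 kPa

Best 3 to 1: 3 → 1 costing 4
Shortest 1→7: 1 → 6 → 2 → 7 = 41
Total via 1: 4 + 41 = 45 kPa.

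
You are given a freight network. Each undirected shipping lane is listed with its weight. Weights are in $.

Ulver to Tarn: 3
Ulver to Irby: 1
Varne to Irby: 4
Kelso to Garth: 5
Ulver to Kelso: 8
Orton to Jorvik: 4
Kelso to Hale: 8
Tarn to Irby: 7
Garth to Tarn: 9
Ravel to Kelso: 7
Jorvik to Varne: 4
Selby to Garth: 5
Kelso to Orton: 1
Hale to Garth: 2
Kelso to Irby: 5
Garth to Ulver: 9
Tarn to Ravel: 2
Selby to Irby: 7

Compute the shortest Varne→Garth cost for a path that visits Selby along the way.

Shortest Varne→Selby: Varne–Irby–Selby = 11
Best Selby to Garth: Selby–Garth costing 5
Total via Selby: 11 + 5 = $16.

$16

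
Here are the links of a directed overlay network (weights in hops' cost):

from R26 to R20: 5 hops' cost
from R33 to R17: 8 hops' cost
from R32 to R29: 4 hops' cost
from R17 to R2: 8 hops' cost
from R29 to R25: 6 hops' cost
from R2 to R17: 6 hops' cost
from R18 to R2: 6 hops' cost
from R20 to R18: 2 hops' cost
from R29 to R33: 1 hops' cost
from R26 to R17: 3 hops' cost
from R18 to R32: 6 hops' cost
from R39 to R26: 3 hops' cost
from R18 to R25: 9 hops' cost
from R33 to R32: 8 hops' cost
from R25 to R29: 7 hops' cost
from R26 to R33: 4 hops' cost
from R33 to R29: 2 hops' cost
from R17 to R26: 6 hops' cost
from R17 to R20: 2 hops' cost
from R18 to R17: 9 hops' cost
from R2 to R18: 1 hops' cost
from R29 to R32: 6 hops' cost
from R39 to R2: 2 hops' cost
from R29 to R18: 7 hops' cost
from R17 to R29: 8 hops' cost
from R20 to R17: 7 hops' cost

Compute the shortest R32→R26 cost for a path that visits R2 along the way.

Shortest R32→R2: R32 → R29 → R18 → R2 = 17
Shortest R2→R26: R2 → R17 → R26 = 12
Total via R2: 17 + 12 = 29 hops' cost.

29 hops' cost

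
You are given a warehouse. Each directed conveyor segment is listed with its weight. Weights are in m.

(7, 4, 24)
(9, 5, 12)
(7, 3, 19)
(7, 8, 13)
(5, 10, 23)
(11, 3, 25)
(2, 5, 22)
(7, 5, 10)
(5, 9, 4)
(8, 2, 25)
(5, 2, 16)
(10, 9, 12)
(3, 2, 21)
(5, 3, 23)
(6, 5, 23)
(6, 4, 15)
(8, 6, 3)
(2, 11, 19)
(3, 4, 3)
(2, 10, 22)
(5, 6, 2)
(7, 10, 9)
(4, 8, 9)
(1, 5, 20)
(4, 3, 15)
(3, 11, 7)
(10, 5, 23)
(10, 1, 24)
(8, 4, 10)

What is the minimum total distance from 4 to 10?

Compare a few routes:
4–8–6–5–10: 9+3+23+23 = 58
4–8–2–10: 9+25+22 = 56
Cheapest is 4–8–2–10 at 56 m.

56 m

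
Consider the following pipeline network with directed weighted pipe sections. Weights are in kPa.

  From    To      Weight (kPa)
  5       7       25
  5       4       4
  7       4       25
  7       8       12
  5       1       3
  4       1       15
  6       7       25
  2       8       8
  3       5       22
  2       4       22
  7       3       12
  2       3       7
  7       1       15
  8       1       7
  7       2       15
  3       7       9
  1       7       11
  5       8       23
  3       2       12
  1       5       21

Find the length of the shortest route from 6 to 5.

59 kPa

Running Dijkstra from 6:
6: 0
7: 25  (via 6)
3: 37  (via 7)
8: 37  (via 7)
1: 40  (via 7)
2: 40  (via 7)
4: 50  (via 7)
5: 59  (via 3)
Shortest route: 6–7–3–5 = 59 kPa.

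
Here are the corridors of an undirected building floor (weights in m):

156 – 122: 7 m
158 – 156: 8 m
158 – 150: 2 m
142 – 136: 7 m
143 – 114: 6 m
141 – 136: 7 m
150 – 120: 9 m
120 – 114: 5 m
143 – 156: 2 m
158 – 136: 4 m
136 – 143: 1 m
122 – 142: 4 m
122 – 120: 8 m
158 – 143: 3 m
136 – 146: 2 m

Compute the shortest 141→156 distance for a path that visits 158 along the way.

Best 141 to 158: 141 → 136 → 158 costing 11
Shortest 158→156: 158 → 143 → 156 = 5
Total via 158: 11 + 5 = 16 m.

16 m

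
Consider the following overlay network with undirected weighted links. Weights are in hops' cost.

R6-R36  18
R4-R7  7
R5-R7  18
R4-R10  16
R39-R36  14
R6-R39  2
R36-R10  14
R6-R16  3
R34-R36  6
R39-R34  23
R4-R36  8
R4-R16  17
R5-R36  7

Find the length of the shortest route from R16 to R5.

Enumerating some paths:
R16 - R6 - R39 - R36 - R5: 3+2+14+7 = 26
R16 - R6 - R39 - R34 - R36 - R5: 3+2+23+6+7 = 41
R16 - R6 - R36 - R5: 3+18+7 = 28
R16 - R4 - R36 - R5: 17+8+7 = 32
Cheapest is R16 - R6 - R39 - R36 - R5 at 26 hops' cost.

26 hops' cost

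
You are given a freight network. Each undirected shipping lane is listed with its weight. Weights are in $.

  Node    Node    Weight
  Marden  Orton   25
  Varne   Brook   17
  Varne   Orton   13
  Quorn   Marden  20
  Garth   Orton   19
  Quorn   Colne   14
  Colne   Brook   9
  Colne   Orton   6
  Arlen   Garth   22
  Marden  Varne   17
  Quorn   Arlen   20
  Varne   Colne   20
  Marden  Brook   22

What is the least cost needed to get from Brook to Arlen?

Candidate routes:
Brook - Colne - Orton - Garth - Arlen: 9+6+19+22 = 56
Brook - Colne - Quorn - Arlen: 9+14+20 = 43
The minimum is $43 via Brook - Colne - Quorn - Arlen.

$43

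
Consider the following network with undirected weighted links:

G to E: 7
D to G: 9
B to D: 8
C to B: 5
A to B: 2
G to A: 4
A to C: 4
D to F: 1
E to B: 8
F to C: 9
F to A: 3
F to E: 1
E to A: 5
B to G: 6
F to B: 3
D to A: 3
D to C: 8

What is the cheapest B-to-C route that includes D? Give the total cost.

Shortest B→D: B → F → D = 4
Shortest D→C: D → A → C = 7
Total via D: 4 + 7 = 11.

11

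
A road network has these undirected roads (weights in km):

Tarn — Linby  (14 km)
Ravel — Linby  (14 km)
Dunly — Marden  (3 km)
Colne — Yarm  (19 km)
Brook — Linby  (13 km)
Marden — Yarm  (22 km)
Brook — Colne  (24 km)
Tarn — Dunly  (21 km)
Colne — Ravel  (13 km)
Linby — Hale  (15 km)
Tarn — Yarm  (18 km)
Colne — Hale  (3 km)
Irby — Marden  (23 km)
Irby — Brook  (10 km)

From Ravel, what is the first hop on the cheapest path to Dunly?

Linby

Enumerating some paths:
Ravel → Linby → Brook → Irby → Marden → Dunly: 14+13+10+23+3 = 63
Ravel → Linby → Tarn → Dunly: 14+14+21 = 49
Ravel → Colne → Yarm → Marden → Dunly: 13+19+22+3 = 57
Ravel → Colne → Hale → Linby → Tarn → Dunly: 13+3+15+14+21 = 66
The minimum is 49 km via Ravel → Linby → Tarn → Dunly.
So from Ravel the first move is to Linby.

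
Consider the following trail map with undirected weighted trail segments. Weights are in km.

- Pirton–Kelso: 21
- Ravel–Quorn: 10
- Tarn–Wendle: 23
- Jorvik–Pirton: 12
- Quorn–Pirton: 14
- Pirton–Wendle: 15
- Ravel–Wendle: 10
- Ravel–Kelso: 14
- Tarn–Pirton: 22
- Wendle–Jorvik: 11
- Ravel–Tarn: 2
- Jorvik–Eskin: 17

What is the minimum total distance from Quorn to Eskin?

43 km

Shortest distances from Quorn:
Quorn: 0
Ravel: 10  (via Quorn)
Tarn: 12  (via Ravel)
Pirton: 14  (via Quorn)
Wendle: 20  (via Ravel)
Kelso: 24  (via Ravel)
Jorvik: 26  (via Pirton)
Eskin: 43  (via Jorvik)
Shortest route: Quorn–Pirton–Jorvik–Eskin = 43 km.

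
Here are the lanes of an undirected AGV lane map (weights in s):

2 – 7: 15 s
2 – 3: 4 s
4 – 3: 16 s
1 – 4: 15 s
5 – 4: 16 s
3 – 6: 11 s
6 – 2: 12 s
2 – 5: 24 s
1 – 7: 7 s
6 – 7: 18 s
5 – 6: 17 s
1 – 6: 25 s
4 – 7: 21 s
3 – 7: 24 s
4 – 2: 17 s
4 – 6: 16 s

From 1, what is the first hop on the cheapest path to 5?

4

Candidate routes:
1–7–4–5: 7+21+16 = 44
1–6–5: 25+17 = 42
1–4–5: 15+16 = 31
1–7–6–5: 7+18+17 = 42
Cheapest is 1–4–5 at 31 s.
So from 1 the first move is to 4.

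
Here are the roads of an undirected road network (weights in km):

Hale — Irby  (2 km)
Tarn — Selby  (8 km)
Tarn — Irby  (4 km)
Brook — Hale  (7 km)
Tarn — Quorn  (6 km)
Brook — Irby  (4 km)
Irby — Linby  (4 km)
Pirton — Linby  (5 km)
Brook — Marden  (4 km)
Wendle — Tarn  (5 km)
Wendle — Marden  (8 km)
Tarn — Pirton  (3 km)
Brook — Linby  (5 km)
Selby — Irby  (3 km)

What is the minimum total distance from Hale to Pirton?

Candidate routes:
Hale–Irby–Linby–Pirton: 2+4+5 = 11
Hale–Irby–Tarn–Pirton: 2+4+3 = 9
Hale–Irby–Selby–Tarn–Pirton: 2+3+8+3 = 16
Hale–Irby–Brook–Linby–Pirton: 2+4+5+5 = 16
The minimum is 9 km via Hale–Irby–Tarn–Pirton.

9 km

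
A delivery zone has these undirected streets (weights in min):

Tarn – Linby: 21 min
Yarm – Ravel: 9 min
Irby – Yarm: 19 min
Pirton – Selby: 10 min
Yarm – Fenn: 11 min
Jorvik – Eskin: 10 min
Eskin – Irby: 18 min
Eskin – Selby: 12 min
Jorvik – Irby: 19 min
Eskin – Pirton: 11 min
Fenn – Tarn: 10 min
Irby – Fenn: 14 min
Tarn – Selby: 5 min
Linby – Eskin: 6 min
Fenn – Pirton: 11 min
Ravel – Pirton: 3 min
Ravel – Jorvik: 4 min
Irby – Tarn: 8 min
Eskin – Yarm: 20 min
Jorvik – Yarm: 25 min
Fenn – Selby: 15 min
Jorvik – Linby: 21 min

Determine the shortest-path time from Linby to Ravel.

Shortest distances from Linby:
Linby: 0
Eskin: 6  (via Linby)
Jorvik: 16  (via Eskin)
Pirton: 17  (via Eskin)
Selby: 18  (via Eskin)
Ravel: 20  (via Jorvik)
Shortest route: Linby → Eskin → Jorvik → Ravel = 20 min.

20 min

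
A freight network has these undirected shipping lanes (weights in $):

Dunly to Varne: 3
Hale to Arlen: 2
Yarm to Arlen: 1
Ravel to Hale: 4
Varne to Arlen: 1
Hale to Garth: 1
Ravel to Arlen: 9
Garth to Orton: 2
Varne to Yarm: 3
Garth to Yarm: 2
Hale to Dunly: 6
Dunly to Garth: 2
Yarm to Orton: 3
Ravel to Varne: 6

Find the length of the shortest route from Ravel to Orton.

$7

Compare a few routes:
Ravel–Hale–Arlen–Yarm–Orton: 4+2+1+3 = 10
Ravel–Hale–Garth–Yarm–Orton: 4+1+2+3 = 10
Ravel–Hale–Garth–Orton: 4+1+2 = 7
The minimum is $7 via Ravel–Hale–Garth–Orton.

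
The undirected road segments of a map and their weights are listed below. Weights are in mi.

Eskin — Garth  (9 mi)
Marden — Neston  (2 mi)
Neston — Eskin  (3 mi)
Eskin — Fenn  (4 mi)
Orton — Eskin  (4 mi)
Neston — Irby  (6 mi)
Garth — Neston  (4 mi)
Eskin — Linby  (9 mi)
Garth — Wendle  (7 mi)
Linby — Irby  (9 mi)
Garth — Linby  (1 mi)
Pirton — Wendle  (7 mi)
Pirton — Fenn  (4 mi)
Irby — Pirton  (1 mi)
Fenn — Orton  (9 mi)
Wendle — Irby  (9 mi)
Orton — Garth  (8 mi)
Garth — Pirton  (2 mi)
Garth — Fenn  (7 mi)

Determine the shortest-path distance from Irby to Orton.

Candidate routes:
Irby → Neston → Eskin → Orton: 6+3+4 = 13
Irby → Pirton → Garth → Orton: 1+2+8 = 11
Irby → Pirton → Fenn → Eskin → Orton: 1+4+4+4 = 13
Cheapest is Irby → Pirton → Garth → Orton at 11 mi.

11 mi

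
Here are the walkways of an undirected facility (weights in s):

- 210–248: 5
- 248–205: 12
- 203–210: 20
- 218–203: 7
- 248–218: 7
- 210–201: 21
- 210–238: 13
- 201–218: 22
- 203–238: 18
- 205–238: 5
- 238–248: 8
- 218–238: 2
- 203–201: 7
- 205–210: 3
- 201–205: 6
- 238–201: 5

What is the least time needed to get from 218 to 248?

7 s

Settle nodes by increasing distance from 218:
218: 0
238: 2  (via 218)
205: 7  (via 238)
201: 7  (via 238)
248: 7  (via 218)
Shortest route: 218–248 = 7 s.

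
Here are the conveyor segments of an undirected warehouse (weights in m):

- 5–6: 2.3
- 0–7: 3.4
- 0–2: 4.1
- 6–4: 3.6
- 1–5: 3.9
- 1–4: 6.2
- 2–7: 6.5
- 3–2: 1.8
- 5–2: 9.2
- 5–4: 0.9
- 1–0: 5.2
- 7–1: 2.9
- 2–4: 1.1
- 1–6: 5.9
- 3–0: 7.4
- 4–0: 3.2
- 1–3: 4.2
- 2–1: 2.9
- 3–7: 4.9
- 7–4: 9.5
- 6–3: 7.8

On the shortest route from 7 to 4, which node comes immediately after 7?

Compare a few routes:
7 → 0 → 4: 3.4+3.2 = 6.6
7 → 1 → 2 → 4: 2.9+2.9+1.1 = 6.9
The minimum is 6.6 m via 7 → 0 → 4.
So from 7 the first move is to 0.

0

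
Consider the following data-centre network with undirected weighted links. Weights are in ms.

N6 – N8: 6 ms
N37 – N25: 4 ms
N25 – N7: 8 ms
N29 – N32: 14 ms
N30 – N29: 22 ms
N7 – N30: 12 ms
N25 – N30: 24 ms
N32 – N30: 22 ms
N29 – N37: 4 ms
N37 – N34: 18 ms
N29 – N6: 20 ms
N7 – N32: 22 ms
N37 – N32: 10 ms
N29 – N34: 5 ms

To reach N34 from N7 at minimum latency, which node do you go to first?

Candidate routes:
N7 - N25 - N37 - N34: 8+4+18 = 30
N7 - N25 - N37 - N29 - N34: 8+4+4+5 = 21
N7 - N30 - N29 - N34: 12+22+5 = 39
N7 - N25 - N37 - N32 - N29 - N34: 8+4+10+14+5 = 41
Cheapest is N7 - N25 - N37 - N29 - N34 at 21 ms.
So from N7 the first move is to N25.

N25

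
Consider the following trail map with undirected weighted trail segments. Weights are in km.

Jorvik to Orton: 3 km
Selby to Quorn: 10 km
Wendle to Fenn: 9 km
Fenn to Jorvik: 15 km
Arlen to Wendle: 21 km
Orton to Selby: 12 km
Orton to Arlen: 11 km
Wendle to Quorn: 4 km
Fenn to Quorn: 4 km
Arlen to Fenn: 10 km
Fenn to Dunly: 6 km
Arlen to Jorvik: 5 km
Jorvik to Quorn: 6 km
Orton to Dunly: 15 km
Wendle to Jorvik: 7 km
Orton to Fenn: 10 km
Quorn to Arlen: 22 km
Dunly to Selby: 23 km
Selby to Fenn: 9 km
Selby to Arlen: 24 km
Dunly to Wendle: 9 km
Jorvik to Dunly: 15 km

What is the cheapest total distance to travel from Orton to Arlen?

8 km

Running Dijkstra from Orton:
Orton: 0
Jorvik: 3  (via Orton)
Arlen: 8  (via Jorvik)
Shortest route: Orton–Jorvik–Arlen = 8 km.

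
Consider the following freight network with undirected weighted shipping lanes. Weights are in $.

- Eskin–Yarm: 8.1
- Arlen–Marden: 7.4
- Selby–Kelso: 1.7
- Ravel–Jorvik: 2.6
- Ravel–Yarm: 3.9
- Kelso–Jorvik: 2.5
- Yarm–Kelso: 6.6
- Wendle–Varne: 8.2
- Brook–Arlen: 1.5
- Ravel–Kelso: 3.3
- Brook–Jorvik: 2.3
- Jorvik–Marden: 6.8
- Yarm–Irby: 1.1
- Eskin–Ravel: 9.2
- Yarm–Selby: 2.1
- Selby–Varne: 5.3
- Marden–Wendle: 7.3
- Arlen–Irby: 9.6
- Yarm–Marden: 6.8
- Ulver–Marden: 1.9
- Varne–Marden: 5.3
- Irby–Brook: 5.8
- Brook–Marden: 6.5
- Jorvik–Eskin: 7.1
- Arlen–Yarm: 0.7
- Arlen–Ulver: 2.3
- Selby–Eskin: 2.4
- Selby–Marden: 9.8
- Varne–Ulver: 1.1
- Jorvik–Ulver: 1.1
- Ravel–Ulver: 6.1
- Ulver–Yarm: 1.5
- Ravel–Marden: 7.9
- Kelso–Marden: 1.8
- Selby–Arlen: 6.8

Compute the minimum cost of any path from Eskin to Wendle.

$13.2

Compare a few routes:
Eskin → Selby → Varne → Wendle: 2.4+5.3+8.2 = 15.9
Eskin → Selby → Kelso → Marden → Wendle: 2.4+1.7+1.8+7.3 = 13.2
Eskin → Selby → Yarm → Ulver → Marden → Wendle: 2.4+2.1+1.5+1.9+7.3 = 15.2
Eskin → Selby → Yarm → Ulver → Varne → Wendle: 2.4+2.1+1.5+1.1+8.2 = 15.3
The minimum is $13.2 via Eskin → Selby → Kelso → Marden → Wendle.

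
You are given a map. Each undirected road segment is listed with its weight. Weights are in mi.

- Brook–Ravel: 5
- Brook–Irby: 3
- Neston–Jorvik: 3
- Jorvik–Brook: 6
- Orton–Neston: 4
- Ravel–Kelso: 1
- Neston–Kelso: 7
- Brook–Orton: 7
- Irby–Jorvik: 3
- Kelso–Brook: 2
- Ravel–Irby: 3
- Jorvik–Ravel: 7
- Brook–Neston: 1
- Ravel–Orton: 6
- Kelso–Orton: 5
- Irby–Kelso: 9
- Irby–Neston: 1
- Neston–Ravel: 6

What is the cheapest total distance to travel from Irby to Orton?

5 mi

Settle nodes by increasing distance from Irby:
Irby: 0
Neston: 1  (via Irby)
Brook: 2  (via Neston)
Jorvik: 3  (via Irby)
Ravel: 3  (via Irby)
Kelso: 4  (via Brook)
Orton: 5  (via Neston)
Shortest route: Irby → Neston → Orton = 5 mi.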